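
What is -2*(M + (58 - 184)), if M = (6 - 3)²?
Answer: 234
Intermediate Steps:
M = 9 (M = 3² = 9)
-2*(M + (58 - 184)) = -2*(9 + (58 - 184)) = -2*(9 - 126) = -2*(-117) = 234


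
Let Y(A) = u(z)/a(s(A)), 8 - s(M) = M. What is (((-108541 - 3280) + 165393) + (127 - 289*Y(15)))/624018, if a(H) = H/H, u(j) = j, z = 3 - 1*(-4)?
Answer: 25838/312009 ≈ 0.082812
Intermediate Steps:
s(M) = 8 - M
z = 7 (z = 3 + 4 = 7)
a(H) = 1
Y(A) = 7 (Y(A) = 7/1 = 7*1 = 7)
(((-108541 - 3280) + 165393) + (127 - 289*Y(15)))/624018 = (((-108541 - 3280) + 165393) + (127 - 289*7))/624018 = ((-111821 + 165393) + (127 - 2023))*(1/624018) = (53572 - 1896)*(1/624018) = 51676*(1/624018) = 25838/312009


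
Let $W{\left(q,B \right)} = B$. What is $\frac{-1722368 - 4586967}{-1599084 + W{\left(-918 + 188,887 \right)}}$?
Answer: $\frac{6309335}{1598197} \approx 3.9478$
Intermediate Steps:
$\frac{-1722368 - 4586967}{-1599084 + W{\left(-918 + 188,887 \right)}} = \frac{-1722368 - 4586967}{-1599084 + 887} = - \frac{6309335}{-1598197} = \left(-6309335\right) \left(- \frac{1}{1598197}\right) = \frac{6309335}{1598197}$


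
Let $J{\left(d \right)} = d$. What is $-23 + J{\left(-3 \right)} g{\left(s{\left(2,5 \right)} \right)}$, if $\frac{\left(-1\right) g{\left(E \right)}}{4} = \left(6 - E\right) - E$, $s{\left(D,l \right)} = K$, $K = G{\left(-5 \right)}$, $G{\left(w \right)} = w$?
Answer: $169$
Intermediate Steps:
$K = -5$
$s{\left(D,l \right)} = -5$
$g{\left(E \right)} = -24 + 8 E$ ($g{\left(E \right)} = - 4 \left(\left(6 - E\right) - E\right) = - 4 \left(6 - 2 E\right) = -24 + 8 E$)
$-23 + J{\left(-3 \right)} g{\left(s{\left(2,5 \right)} \right)} = -23 - 3 \left(-24 + 8 \left(-5\right)\right) = -23 - 3 \left(-24 - 40\right) = -23 - -192 = -23 + 192 = 169$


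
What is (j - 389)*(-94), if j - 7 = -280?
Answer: 62228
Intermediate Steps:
j = -273 (j = 7 - 280 = -273)
(j - 389)*(-94) = (-273 - 389)*(-94) = -662*(-94) = 62228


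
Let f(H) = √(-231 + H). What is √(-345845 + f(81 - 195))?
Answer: √(-345845 + I*√345) ≈ 0.016 + 588.09*I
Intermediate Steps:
√(-345845 + f(81 - 195)) = √(-345845 + √(-231 + (81 - 195))) = √(-345845 + √(-231 - 114)) = √(-345845 + √(-345)) = √(-345845 + I*√345)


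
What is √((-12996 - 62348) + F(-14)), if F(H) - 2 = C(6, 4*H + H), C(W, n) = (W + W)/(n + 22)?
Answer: I*√301369/2 ≈ 274.49*I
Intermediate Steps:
C(W, n) = 2*W/(22 + n) (C(W, n) = (2*W)/(22 + n) = 2*W/(22 + n))
F(H) = 2 + 12/(22 + 5*H) (F(H) = 2 + 2*6/(22 + (4*H + H)) = 2 + 2*6/(22 + 5*H) = 2 + 12/(22 + 5*H))
√((-12996 - 62348) + F(-14)) = √((-12996 - 62348) + 2*(28 + 5*(-14))/(22 + 5*(-14))) = √(-75344 + 2*(28 - 70)/(22 - 70)) = √(-75344 + 2*(-42)/(-48)) = √(-75344 + 2*(-1/48)*(-42)) = √(-75344 + 7/4) = √(-301369/4) = I*√301369/2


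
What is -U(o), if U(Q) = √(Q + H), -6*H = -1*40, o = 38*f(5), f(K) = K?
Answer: -√1770/3 ≈ -14.024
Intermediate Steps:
o = 190 (o = 38*5 = 190)
H = 20/3 (H = -(-1)*40/6 = -⅙*(-40) = 20/3 ≈ 6.6667)
U(Q) = √(20/3 + Q) (U(Q) = √(Q + 20/3) = √(20/3 + Q))
-U(o) = -√(60 + 9*190)/3 = -√(60 + 1710)/3 = -√1770/3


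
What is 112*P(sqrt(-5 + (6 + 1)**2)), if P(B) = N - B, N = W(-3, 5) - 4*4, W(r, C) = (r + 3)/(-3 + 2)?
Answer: -1792 - 224*sqrt(11) ≈ -2534.9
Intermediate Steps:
W(r, C) = -3 - r (W(r, C) = (3 + r)/(-1) = (3 + r)*(-1) = -3 - r)
N = -16 (N = (-3 - 1*(-3)) - 4*4 = (-3 + 3) - 16 = 0 - 16 = -16)
P(B) = -16 - B
112*P(sqrt(-5 + (6 + 1)**2)) = 112*(-16 - sqrt(-5 + (6 + 1)**2)) = 112*(-16 - sqrt(-5 + 7**2)) = 112*(-16 - sqrt(-5 + 49)) = 112*(-16 - sqrt(44)) = 112*(-16 - 2*sqrt(11)) = -1792 - 224*sqrt(11)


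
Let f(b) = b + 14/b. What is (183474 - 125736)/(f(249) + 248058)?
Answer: 14376762/61828457 ≈ 0.23253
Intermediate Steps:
f(b) = b + 14/b
(183474 - 125736)/(f(249) + 248058) = (183474 - 125736)/((249 + 14/249) + 248058) = 57738/((249 + 14*(1/249)) + 248058) = 57738/((249 + 14/249) + 248058) = 57738/(62015/249 + 248058) = 57738/(61828457/249) = 57738*(249/61828457) = 14376762/61828457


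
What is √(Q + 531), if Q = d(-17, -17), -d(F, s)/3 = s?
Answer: √582 ≈ 24.125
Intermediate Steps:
d(F, s) = -3*s
Q = 51 (Q = -3*(-17) = 51)
√(Q + 531) = √(51 + 531) = √582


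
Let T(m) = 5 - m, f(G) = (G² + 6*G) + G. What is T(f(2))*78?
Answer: -1014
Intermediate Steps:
f(G) = G² + 7*G
T(f(2))*78 = (5 - 2*(7 + 2))*78 = (5 - 2*9)*78 = (5 - 1*18)*78 = (5 - 18)*78 = -13*78 = -1014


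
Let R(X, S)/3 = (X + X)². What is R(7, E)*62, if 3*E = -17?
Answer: 36456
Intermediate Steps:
E = -17/3 (E = (⅓)*(-17) = -17/3 ≈ -5.6667)
R(X, S) = 12*X² (R(X, S) = 3*(X + X)² = 3*(2*X)² = 3*(4*X²) = 12*X²)
R(7, E)*62 = (12*7²)*62 = (12*49)*62 = 588*62 = 36456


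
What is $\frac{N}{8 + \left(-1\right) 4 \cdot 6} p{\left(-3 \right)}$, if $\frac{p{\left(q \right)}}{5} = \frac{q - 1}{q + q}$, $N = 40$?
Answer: $- \frac{25}{3} \approx -8.3333$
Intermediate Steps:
$p{\left(q \right)} = \frac{5 \left(-1 + q\right)}{2 q}$ ($p{\left(q \right)} = 5 \frac{q - 1}{q + q} = 5 \frac{-1 + q}{2 q} = \frac{5 \left(-1 + q\right)}{2 q}$)
$\frac{N}{8 + \left(-1\right) 4 \cdot 6} p{\left(-3 \right)} = \frac{40}{8 + \left(-1\right) 4 \cdot 6} \frac{5 \left(-1 - 3\right)}{2 \left(-3\right)} = \frac{40}{8 - 24} \cdot \frac{5}{2} \left(- \frac{1}{3}\right) \left(-4\right) = \frac{40}{8 - 24} \cdot \frac{10}{3} = \frac{40}{-16} \cdot \frac{10}{3} = 40 \left(- \frac{1}{16}\right) \frac{10}{3} = \left(- \frac{5}{2}\right) \frac{10}{3} = - \frac{25}{3}$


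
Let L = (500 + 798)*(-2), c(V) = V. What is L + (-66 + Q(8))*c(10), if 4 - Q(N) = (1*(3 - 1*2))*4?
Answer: -3256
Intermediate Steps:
Q(N) = 0 (Q(N) = 4 - 1*(3 - 1*2)*4 = 4 - 1*(3 - 2)*4 = 4 - 1*1*4 = 4 - 4 = 0)
L = -2596 (L = 1298*(-2) = -2596)
L + (-66 + Q(8))*c(10) = -2596 + (-66 + 0)*10 = -2596 - 66*10 = -2596 - 660 = -3256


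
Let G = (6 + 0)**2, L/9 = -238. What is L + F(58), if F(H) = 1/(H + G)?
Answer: -201347/94 ≈ -2142.0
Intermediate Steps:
L = -2142 (L = 9*(-238) = -2142)
G = 36 (G = 6**2 = 36)
F(H) = 1/(36 + H) (F(H) = 1/(H + 36) = 1/(36 + H))
L + F(58) = -2142 + 1/(36 + 58) = -2142 + 1/94 = -201347/94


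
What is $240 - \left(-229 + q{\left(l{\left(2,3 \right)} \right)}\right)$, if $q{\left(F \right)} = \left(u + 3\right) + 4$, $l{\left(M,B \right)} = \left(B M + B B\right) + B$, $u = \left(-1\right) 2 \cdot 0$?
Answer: $462$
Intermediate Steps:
$u = 0$ ($u = \left(-2\right) 0 = 0$)
$l{\left(M,B \right)} = B + B^{2} + B M$ ($l{\left(M,B \right)} = \left(B M + B^{2}\right) + B = \left(B^{2} + B M\right) + B = B + B^{2} + B M$)
$q{\left(F \right)} = 7$ ($q{\left(F \right)} = \left(0 + 3\right) + 4 = 3 + 4 = 7$)
$240 - \left(-229 + q{\left(l{\left(2,3 \right)} \right)}\right) = 240 + \left(229 - 7\right) = 240 + 222 = 462$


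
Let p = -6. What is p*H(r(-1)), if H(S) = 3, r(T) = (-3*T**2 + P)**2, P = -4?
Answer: -18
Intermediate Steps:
r(T) = (-4 - 3*T**2)**2 (r(T) = (-3*T**2 - 4)**2 = (-4 - 3*T**2)**2)
p*H(r(-1)) = -6*3 = -18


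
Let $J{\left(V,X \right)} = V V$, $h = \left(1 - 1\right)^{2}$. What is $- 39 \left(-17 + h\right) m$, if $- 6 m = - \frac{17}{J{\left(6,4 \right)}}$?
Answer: $\frac{3757}{72} \approx 52.181$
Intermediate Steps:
$h = 0$ ($h = 0^{2} = 0$)
$J{\left(V,X \right)} = V^{2}$
$m = \frac{17}{216}$ ($m = - \frac{\left(-17\right) \frac{1}{6^{2}}}{6} = - \frac{\left(-17\right) \frac{1}{36}}{6} = \left(- \frac{1}{6}\right) \left(- \frac{17}{36}\right) = \frac{17}{216} \approx 0.078704$)
$- 39 \left(-17 + h\right) m = - 39 \left(-17 + 0\right) \frac{17}{216} = - 39 \left(\left(-17\right) \frac{17}{216}\right) = \left(-39\right) \left(- \frac{289}{216}\right) = \frac{3757}{72}$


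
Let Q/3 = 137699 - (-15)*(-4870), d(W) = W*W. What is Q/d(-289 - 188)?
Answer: 64649/75843 ≈ 0.85241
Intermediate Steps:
d(W) = W**2
Q = 193947 (Q = 3*(137699 - (-15)*(-4870)) = 3*(137699 - 1*73050) = 3*(137699 - 73050) = 3*64649 = 193947)
Q/d(-289 - 188) = 193947/((-289 - 188)**2) = 193947/((-477)**2) = 193947/227529 = 193947*(1/227529) = 64649/75843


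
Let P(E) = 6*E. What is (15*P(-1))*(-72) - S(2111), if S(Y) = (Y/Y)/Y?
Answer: 13679279/2111 ≈ 6480.0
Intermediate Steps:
S(Y) = 1/Y
(15*P(-1))*(-72) - S(2111) = (15*(6*(-1)))*(-72) - 1/2111 = (15*(-6))*(-72) - 1*1/2111 = -90*(-72) - 1/2111 = 6480 - 1/2111 = 13679279/2111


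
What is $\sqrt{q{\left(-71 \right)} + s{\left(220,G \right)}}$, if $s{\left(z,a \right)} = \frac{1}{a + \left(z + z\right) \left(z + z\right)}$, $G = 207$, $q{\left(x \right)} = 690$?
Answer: $\frac{7 \sqrt{528922366033}}{193807} \approx 26.268$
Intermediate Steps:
$s{\left(z,a \right)} = \frac{1}{a + 4 z^{2}}$ ($s{\left(z,a \right)} = \frac{1}{a + 2 z 2 z} = \frac{1}{a + 4 z^{2}}$)
$\sqrt{q{\left(-71 \right)} + s{\left(220,G \right)}} = \sqrt{690 + \frac{1}{207 + 4 \cdot 220^{2}}} = \sqrt{690 + \frac{1}{207 + 4 \cdot 48400}} = \sqrt{690 + \frac{1}{207 + 193600}} = \sqrt{690 + \frac{1}{193807}} = \sqrt{\frac{133726831}{193807}} = \frac{7 \sqrt{528922366033}}{193807}$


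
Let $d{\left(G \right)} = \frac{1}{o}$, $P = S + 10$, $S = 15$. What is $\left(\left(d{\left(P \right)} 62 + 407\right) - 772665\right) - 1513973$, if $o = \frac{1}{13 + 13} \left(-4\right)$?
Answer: $-2286634$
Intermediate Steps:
$P = 25$ ($P = 15 + 10 = 25$)
$o = - \frac{2}{13}$ ($o = \frac{1}{26} \left(-4\right) = - \frac{2}{13} \approx -0.15385$)
$d{\left(G \right)} = - \frac{13}{2}$ ($d{\left(G \right)} = \frac{1}{- \frac{2}{13}} = - \frac{13}{2}$)
$\left(\left(d{\left(P \right)} 62 + 407\right) - 772665\right) - 1513973 = \left(\left(\left(- \frac{13}{2}\right) 62 + 407\right) - 772665\right) - 1513973 = \left(\left(-403 + 407\right) - 772665\right) - 1513973 = \left(4 - 772665\right) - 1513973 = -772661 - 1513973 = -2286634$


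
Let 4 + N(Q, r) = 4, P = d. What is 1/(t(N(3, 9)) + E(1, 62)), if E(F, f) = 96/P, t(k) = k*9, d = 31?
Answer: 31/96 ≈ 0.32292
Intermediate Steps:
P = 31
N(Q, r) = 0 (N(Q, r) = -4 + 4 = 0)
t(k) = 9*k
E(F, f) = 96/31
1/(t(N(3, 9)) + E(1, 62)) = 1/(9*0 + 96/31) = 1/(0 + 96/31) = 1/(96/31) = 31/96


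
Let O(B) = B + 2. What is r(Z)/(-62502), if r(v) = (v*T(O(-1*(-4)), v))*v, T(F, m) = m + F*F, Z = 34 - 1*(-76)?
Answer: -80300/2841 ≈ -28.265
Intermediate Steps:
O(B) = 2 + B
Z = 110 (Z = 34 + 76 = 110)
T(F, m) = m + F**2
r(v) = v**2*(36 + v) (r(v) = (v*(v + (2 - 1*(-4))**2))*v = (v*(v + (2 + 4)**2))*v = (v*(v + 6**2))*v = (v*(v + 36))*v = (v*(36 + v))*v = v**2*(36 + v))
r(Z)/(-62502) = (110**2*(36 + 110))/(-62502) = (12100*146)*(-1/62502) = 1766600*(-1/62502) = -80300/2841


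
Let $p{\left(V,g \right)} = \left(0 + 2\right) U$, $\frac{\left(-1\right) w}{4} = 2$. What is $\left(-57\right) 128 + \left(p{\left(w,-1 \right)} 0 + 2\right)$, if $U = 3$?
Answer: $-7294$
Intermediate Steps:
$w = -8$ ($w = \left(-4\right) 2 = -8$)
$p{\left(V,g \right)} = 6$ ($p{\left(V,g \right)} = \left(0 + 2\right) 3 = 2 \cdot 3 = 6$)
$\left(-57\right) 128 + \left(p{\left(w,-1 \right)} 0 + 2\right) = \left(-57\right) 128 + \left(6 \cdot 0 + 2\right) = -7296 + \left(0 + 2\right) = -7296 + 2 = -7294$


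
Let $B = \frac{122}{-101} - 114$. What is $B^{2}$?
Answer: $\frac{135396496}{10201} \approx 13273.0$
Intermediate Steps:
$B = - \frac{11636}{101}$ ($B = 122 \left(- \frac{1}{101}\right) - 114 = - \frac{122}{101} - 114 = - \frac{11636}{101} \approx -115.21$)
$B^{2} = \left(- \frac{11636}{101}\right)^{2} = \frac{135396496}{10201}$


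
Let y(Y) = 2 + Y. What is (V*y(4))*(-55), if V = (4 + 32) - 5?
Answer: -10230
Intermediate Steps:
V = 31 (V = 36 - 5 = 31)
(V*y(4))*(-55) = (31*(2 + 4))*(-55) = (31*6)*(-55) = 186*(-55) = -10230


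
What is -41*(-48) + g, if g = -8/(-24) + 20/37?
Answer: 218545/111 ≈ 1968.9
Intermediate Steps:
g = 97/111 (g = -8*(-1/24) + 20*(1/37) = ⅓ + 20/37 = 97/111 ≈ 0.87387)
-41*(-48) + g = -41*(-48) + 97/111 = 1968 + 97/111 = 218545/111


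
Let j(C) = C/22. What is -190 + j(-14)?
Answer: -2097/11 ≈ -190.64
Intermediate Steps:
j(C) = C/22 (j(C) = C*(1/22) = C/22)
-190 + j(-14) = -190 + (1/22)*(-14) = -190 - 7/11 = -2097/11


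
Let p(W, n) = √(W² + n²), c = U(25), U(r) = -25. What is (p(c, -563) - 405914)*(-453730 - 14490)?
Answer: 190057053080 - 468220*√317594 ≈ 1.8979e+11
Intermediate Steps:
c = -25
(p(c, -563) - 405914)*(-453730 - 14490) = (√((-25)² + (-563)²) - 405914)*(-453730 - 14490) = (√(625 + 316969) - 405914)*(-468220) = (√317594 - 405914)*(-468220) = (-405914 + √317594)*(-468220) = 190057053080 - 468220*√317594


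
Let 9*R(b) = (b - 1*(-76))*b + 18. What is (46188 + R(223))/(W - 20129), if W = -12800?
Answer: -482387/296361 ≈ -1.6277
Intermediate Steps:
R(b) = 2 + b*(76 + b)/9 (R(b) = ((b - 1*(-76))*b + 18)/9 = ((b + 76)*b + 18)/9 = ((76 + b)*b + 18)/9 = (b*(76 + b) + 18)/9 = (18 + b*(76 + b))/9 = 2 + b*(76 + b)/9)
(46188 + R(223))/(W - 20129) = (46188 + (2 + (⅑)*223² + (76/9)*223))/(-12800 - 20129) = (46188 + (2 + (⅑)*49729 + 16948/9))/(-32929) = (46188 + (2 + 49729/9 + 16948/9))*(-1/32929) = (46188 + 66695/9)*(-1/32929) = (482387/9)*(-1/32929) = -482387/296361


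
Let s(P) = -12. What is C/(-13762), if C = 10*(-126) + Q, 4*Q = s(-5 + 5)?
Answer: 1263/13762 ≈ 0.091774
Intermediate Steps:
Q = -3 (Q = (¼)*(-12) = -3)
C = -1263 (C = 10*(-126) - 3 = -1260 - 3 = -1263)
C/(-13762) = -1263/(-13762) = -1263*(-1/13762) = 1263/13762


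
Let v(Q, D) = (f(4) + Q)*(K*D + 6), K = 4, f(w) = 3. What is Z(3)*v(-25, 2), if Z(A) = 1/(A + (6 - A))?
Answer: -154/3 ≈ -51.333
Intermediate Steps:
v(Q, D) = (3 + Q)*(6 + 4*D) (v(Q, D) = (3 + Q)*(4*D + 6) = (3 + Q)*(6 + 4*D))
Z(A) = 1/6
Z(3)*v(-25, 2) = (18 + 6*(-25) + 12*2 + 4*2*(-25))/6 = (18 - 150 + 24 - 200)/6 = (1/6)*(-308) = -154/3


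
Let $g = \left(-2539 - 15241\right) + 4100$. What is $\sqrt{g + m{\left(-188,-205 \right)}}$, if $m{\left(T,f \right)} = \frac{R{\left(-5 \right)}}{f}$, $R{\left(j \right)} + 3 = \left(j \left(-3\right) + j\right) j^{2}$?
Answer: $\frac{i \sqrt{574952635}}{205} \approx 116.97 i$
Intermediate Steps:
$g = -13680$ ($g = -17780 + 4100 = -13680$)
$R{\left(j \right)} = -3 - 2 j^{3}$ ($R{\left(j \right)} = -3 + \left(j \left(-3\right) + j\right) j^{2} = -3 + \left(- 3 j + j\right) j^{2} = -3 + - 2 j j^{2} = -3 - 2 j^{3}$)
$m{\left(T,f \right)} = \frac{247}{f}$ ($m{\left(T,f \right)} = \frac{-3 - 2 \left(-5\right)^{3}}{f} = \frac{-3 - -250}{f} = \frac{-3 + 250}{f} = \frac{247}{f}$)
$\sqrt{g + m{\left(-188,-205 \right)}} = \sqrt{-13680 + \frac{247}{-205}} = \sqrt{-13680 + 247 \left(- \frac{1}{205}\right)} = \sqrt{-13680 - \frac{247}{205}} = \sqrt{- \frac{2804647}{205}} = \frac{i \sqrt{574952635}}{205}$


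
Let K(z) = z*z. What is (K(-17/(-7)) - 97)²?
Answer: 19927296/2401 ≈ 8299.6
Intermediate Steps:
K(z) = z²
(K(-17/(-7)) - 97)² = ((-17/(-7))² - 97)² = ((-17*(-⅐))² - 97)² = ((17/7)² - 97)² = (289/49 - 97)² = (-4464/49)² = 19927296/2401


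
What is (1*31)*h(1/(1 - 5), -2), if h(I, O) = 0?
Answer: 0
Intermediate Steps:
(1*31)*h(1/(1 - 5), -2) = (1*31)*0 = 31*0 = 0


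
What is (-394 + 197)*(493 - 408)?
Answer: -16745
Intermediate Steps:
(-394 + 197)*(493 - 408) = -197*85 = -16745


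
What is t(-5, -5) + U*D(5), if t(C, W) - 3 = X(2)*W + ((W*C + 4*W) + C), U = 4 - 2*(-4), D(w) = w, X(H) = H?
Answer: 53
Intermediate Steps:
U = 12 (U = 4 + 8 = 12)
t(C, W) = 3 + C + 6*W + C*W (t(C, W) = 3 + (2*W + ((W*C + 4*W) + C)) = 3 + (2*W + ((C*W + 4*W) + C)) = 3 + (2*W + ((4*W + C*W) + C)) = 3 + (2*W + (C + 4*W + C*W)) = 3 + (C + 6*W + C*W) = 3 + C + 6*W + C*W)
t(-5, -5) + U*D(5) = (3 - 5 + 6*(-5) - 5*(-5)) + 12*5 = (3 - 5 - 30 + 25) + 60 = -7 + 60 = 53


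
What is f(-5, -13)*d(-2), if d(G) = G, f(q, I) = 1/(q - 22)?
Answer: 2/27 ≈ 0.074074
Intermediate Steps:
f(q, I) = 1/(-22 + q)
f(-5, -13)*d(-2) = -2/(-22 - 5) = -2/(-27) = -1/27*(-2) = 2/27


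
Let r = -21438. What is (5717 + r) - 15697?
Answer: -31418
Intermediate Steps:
(5717 + r) - 15697 = (5717 - 21438) - 15697 = -15721 - 15697 = -31418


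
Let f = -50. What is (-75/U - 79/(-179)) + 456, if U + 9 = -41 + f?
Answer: 327349/716 ≈ 457.19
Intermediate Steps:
U = -100 (U = -9 + (-41 - 50) = -9 - 91 = -100)
(-75/U - 79/(-179)) + 456 = (-75/(-100) - 79/(-179)) + 456 = (-75*(-1/100) - 79*(-1/179)) + 456 = (¾ + 79/179) + 456 = 853/716 + 456 = 327349/716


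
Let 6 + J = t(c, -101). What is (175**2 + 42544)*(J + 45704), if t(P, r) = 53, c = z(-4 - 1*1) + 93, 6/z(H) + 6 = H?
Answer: 3347554919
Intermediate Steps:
z(H) = 6/(-6 + H)
c = 1017/11 (c = 6/(-6 + (-4 - 1*1)) + 93 = 6/(-6 + (-4 - 1)) + 93 = 6/(-6 - 5) + 93 = 6/(-11) + 93 = 6*(-1/11) + 93 = -6/11 + 93 = 1017/11 ≈ 92.455)
J = 47 (J = -6 + 53 = 47)
(175**2 + 42544)*(J + 45704) = (175**2 + 42544)*(47 + 45704) = (30625 + 42544)*45751 = 73169*45751 = 3347554919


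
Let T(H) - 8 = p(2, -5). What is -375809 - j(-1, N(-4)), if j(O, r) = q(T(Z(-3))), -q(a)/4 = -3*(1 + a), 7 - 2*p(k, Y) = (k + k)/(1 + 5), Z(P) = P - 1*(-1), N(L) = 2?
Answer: -375955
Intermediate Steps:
Z(P) = 1 + P (Z(P) = P + 1 = 1 + P)
p(k, Y) = 7/2 - k/6 (p(k, Y) = 7/2 - (k + k)/(2*(1 + 5)) = 7/2 - 2*k/(2*6) = 7/2 - k/6)
T(H) = 67/6 (T(H) = 8 + (7/2 - ⅙*2) = 8 + (7/2 - ⅓) = 8 + 19/6 = 67/6)
q(a) = 12 + 12*a (q(a) = -(-12)*(1 + a) = -4*(-3 - 3*a) = 12 + 12*a)
j(O, r) = 146 (j(O, r) = 12 + 12*(67/6) = 12 + 134 = 146)
-375809 - j(-1, N(-4)) = -375809 - 1*146 = -375809 - 146 = -375955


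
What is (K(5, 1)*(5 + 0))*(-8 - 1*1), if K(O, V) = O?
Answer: -225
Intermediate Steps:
(K(5, 1)*(5 + 0))*(-8 - 1*1) = (5*(5 + 0))*(-8 - 1*1) = (5*5)*(-8 - 1) = 25*(-9) = -225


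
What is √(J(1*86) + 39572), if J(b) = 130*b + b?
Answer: √50838 ≈ 225.47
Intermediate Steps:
J(b) = 131*b
√(J(1*86) + 39572) = √(131*(1*86) + 39572) = √(131*86 + 39572) = √(11266 + 39572) = √50838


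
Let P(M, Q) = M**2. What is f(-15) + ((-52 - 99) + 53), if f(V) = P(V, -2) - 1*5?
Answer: 122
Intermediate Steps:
f(V) = -5 + V**2 (f(V) = V**2 - 1*5 = V**2 - 5 = -5 + V**2)
f(-15) + ((-52 - 99) + 53) = (-5 + (-15)**2) + ((-52 - 99) + 53) = (-5 + 225) + (-151 + 53) = 220 - 98 = 122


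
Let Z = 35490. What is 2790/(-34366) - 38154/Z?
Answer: -117518122/101637445 ≈ -1.1562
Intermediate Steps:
2790/(-34366) - 38154/Z = 2790/(-34366) - 38154/35490 = 2790*(-1/34366) - 38154*1/35490 = -1395/17183 - 6359/5915 = -117518122/101637445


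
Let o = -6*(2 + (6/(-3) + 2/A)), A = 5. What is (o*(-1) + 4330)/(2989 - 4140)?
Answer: -21662/5755 ≈ -3.7640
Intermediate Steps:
o = -12/5 (o = -6*(2 + (6/(-3) + 2/5)) = -6*(2 + (6*(-1/3) + 2*(1/5))) = -6*(2 + (-2 + 2/5)) = -6*(2 - 8/5) = -6*2/5 = -12/5 ≈ -2.4000)
(o*(-1) + 4330)/(2989 - 4140) = (-12/5*(-1) + 4330)/(2989 - 4140) = (12/5 + 4330)/(-1151) = (21662/5)*(-1/1151) = -21662/5755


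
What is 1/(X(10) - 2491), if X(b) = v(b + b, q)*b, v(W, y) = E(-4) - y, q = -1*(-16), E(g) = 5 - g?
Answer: -1/2561 ≈ -0.00039047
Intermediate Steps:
q = 16
v(W, y) = 9 - y (v(W, y) = (5 - 1*(-4)) - y = (5 + 4) - y = 9 - y)
X(b) = -7*b (X(b) = (9 - 1*16)*b = (9 - 16)*b = -7*b)
1/(X(10) - 2491) = 1/(-7*10 - 2491) = 1/(-70 - 2491) = 1/(-2561) = -1/2561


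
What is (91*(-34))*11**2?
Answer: -374374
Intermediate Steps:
(91*(-34))*11**2 = -3094*121 = -374374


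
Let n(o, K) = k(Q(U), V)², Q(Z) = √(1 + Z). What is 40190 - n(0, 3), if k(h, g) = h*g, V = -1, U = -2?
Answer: 40191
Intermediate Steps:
k(h, g) = g*h
n(o, K) = -1 (n(o, K) = (-√(1 - 2))² = (-√(-1))² = (-I)² = -1)
40190 - n(0, 3) = 40190 - 1*(-1) = 40190 + 1 = 40191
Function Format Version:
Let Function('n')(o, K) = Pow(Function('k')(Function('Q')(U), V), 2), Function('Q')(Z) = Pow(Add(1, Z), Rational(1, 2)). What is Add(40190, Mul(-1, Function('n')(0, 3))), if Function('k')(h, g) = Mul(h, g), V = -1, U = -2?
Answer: 40191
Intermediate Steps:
Function('k')(h, g) = Mul(g, h)
Function('n')(o, K) = -1 (Function('n')(o, K) = Pow(Mul(-1, Pow(Add(1, -2), Rational(1, 2))), 2) = Pow(Mul(-1, Pow(-1, Rational(1, 2))), 2) = Pow(Mul(-1, I), 2) = -1)
Add(40190, Mul(-1, Function('n')(0, 3))) = Add(40190, Mul(-1, -1)) = Add(40190, 1) = 40191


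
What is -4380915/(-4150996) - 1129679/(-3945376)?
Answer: 5493412477331/4094309998624 ≈ 1.3417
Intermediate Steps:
-4380915/(-4150996) - 1129679/(-3945376) = -4380915*(-1/4150996) - 1129679*(-1/3945376) = 4380915/4150996 + 1129679/3945376 = 5493412477331/4094309998624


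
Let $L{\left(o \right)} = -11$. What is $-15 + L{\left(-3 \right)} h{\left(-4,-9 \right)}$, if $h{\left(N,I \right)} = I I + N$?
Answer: $-862$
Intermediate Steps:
$h{\left(N,I \right)} = N + I^{2}$ ($h{\left(N,I \right)} = I^{2} + N = N + I^{2}$)
$-15 + L{\left(-3 \right)} h{\left(-4,-9 \right)} = -15 - 11 \left(-4 + \left(-9\right)^{2}\right) = -15 - 11 \left(-4 + 81\right) = -15 - 847 = -862$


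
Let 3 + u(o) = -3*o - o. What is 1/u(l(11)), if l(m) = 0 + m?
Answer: -1/47 ≈ -0.021277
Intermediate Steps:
l(m) = m
u(o) = -3 - 4*o (u(o) = -3 + (-3*o - o) = -3 - 4*o)
1/u(l(11)) = 1/(-3 - 4*11) = 1/(-3 - 44) = 1/(-47) = -1/47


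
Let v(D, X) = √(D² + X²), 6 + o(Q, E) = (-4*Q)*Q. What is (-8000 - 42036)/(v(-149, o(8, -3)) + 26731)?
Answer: -334378079/178613879 + 12509*√90845/178613879 ≈ -1.8510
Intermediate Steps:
o(Q, E) = -6 - 4*Q² (o(Q, E) = -6 + (-4*Q)*Q = -6 - 4*Q²)
(-8000 - 42036)/(v(-149, o(8, -3)) + 26731) = (-8000 - 42036)/(√((-149)² + (-6 - 4*8²)²) + 26731) = -50036/(√(22201 + (-6 - 4*64)²) + 26731) = -50036/(√(22201 + (-6 - 256)²) + 26731) = -50036/(√(22201 + (-262)²) + 26731) = -50036/(√(22201 + 68644) + 26731) = -50036/(√90845 + 26731) = -50036/(26731 + √90845)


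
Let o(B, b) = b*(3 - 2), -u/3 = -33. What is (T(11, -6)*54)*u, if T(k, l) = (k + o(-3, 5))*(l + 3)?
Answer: -256608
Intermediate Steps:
u = 99 (u = -3*(-33) = 99)
o(B, b) = b (o(B, b) = b*1 = b)
T(k, l) = (3 + l)*(5 + k) (T(k, l) = (k + 5)*(l + 3) = (5 + k)*(3 + l) = (3 + l)*(5 + k))
(T(11, -6)*54)*u = ((15 + 3*11 + 5*(-6) + 11*(-6))*54)*99 = ((15 + 33 - 30 - 66)*54)*99 = -48*54*99 = -2592*99 = -256608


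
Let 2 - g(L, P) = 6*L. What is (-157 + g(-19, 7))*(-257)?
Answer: 10537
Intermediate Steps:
g(L, P) = 2 - 6*L
(-157 + g(-19, 7))*(-257) = (-157 + (2 - 6*(-19)))*(-257) = (-157 + (2 + 114))*(-257) = (-157 + 116)*(-257) = -41*(-257) = 10537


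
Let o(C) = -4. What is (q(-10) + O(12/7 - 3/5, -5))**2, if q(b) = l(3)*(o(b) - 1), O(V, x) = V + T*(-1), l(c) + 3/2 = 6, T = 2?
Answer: 2679769/4900 ≈ 546.89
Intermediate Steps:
l(c) = 9/2 (l(c) = -3/2 + 6 = 9/2)
O(V, x) = -2 + V (O(V, x) = V + 2*(-1) = V - 2 = -2 + V)
q(b) = -45/2 (q(b) = 9*(-4 - 1)/2 = (9/2)*(-5) = -45/2)
(q(-10) + O(12/7 - 3/5, -5))**2 = (-45/2 + (-2 + (12/7 - 3/5)))**2 = (-45/2 + (-2 + 39/35))**2 = (-45/2 - 31/35)**2 = (-1637/70)**2 = 2679769/4900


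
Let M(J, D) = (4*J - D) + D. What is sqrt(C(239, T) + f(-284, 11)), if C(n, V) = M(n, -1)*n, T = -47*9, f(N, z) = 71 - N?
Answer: sqrt(228839) ≈ 478.37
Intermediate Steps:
M(J, D) = 4*J (M(J, D) = (-D + 4*J) + D = 4*J)
T = -423
C(n, V) = 4*n**2 (C(n, V) = (4*n)*n = 4*n**2)
sqrt(C(239, T) + f(-284, 11)) = sqrt(4*239**2 + (71 - 1*(-284))) = sqrt(4*57121 + (71 + 284)) = sqrt(228484 + 355) = sqrt(228839)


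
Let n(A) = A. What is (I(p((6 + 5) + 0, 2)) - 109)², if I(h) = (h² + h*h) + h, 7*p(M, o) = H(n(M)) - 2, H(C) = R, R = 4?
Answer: 28291761/2401 ≈ 11783.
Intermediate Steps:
H(C) = 4
p(M, o) = 2/7 (p(M, o) = (4 - 2)/7 = (⅐)*2 = 2/7)
I(h) = h + 2*h² (I(h) = (h² + h²) + h = 2*h² + h = h + 2*h²)
(I(p((6 + 5) + 0, 2)) - 109)² = (2*(1 + 2*(2/7))/7 - 109)² = (2*(1 + 4/7)/7 - 109)² = ((2/7)*(11/7) - 109)² = (22/49 - 109)² = (-5319/49)² = 28291761/2401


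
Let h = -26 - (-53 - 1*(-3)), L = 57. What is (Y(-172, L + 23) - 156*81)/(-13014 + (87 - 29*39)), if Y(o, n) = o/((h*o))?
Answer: 303263/337392 ≈ 0.89884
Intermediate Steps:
h = 24 (h = -26 - (-53 + 3) = -26 - 1*(-50) = -26 + 50 = 24)
Y(o, n) = 1/24 (Y(o, n) = o/((24*o)) = o*(1/(24*o)) = 1/24)
(Y(-172, L + 23) - 156*81)/(-13014 + (87 - 29*39)) = (1/24 - 156*81)/(-13014 + (87 - 29*39)) = (1/24 - 12636)/(-13014 + (87 - 1131)) = -303263/(24*(-13014 - 1044)) = -303263/24/(-14058) = -303263/24*(-1/14058) = 303263/337392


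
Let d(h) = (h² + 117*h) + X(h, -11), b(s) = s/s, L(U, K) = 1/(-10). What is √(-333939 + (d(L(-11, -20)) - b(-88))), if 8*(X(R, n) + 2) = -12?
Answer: I*√33395519/10 ≈ 577.89*I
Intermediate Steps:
L(U, K) = -⅒
X(R, n) = -7/2 (X(R, n) = -2 + (⅛)*(-12) = -2 - 3/2 = -7/2)
b(s) = 1
d(h) = -7/2 + h² + 117*h (d(h) = (h² + 117*h) - 7/2 = -7/2 + h² + 117*h)
√(-333939 + (d(L(-11, -20)) - b(-88))) = √(-333939 + ((-7/2 + (-⅒)² + 117*(-⅒)) - 1*1)) = √(-333939 + ((-7/2 + 1/100 - 117/10) - 1)) = √(-333939 + (-1519/100 - 1)) = √(-333939 - 1619/100) = √(-33395519/100) = I*√33395519/10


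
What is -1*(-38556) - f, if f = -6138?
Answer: 44694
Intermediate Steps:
-1*(-38556) - f = -1*(-38556) - 1*(-6138) = 38556 + 6138 = 44694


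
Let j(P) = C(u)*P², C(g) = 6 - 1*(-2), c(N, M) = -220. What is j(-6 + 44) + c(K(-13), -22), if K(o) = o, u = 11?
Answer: 11332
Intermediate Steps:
C(g) = 8 (C(g) = 6 + 2 = 8)
j(P) = 8*P²
j(-6 + 44) + c(K(-13), -22) = 8*(-6 + 44)² - 220 = 8*38² - 220 = 8*1444 - 220 = 11552 - 220 = 11332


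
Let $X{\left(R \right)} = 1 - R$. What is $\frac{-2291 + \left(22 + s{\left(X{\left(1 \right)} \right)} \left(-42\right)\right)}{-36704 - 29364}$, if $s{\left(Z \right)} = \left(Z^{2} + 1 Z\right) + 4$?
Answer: $\frac{2437}{66068} \approx 0.036886$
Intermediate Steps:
$s{\left(Z \right)} = 4 + Z + Z^{2}$ ($s{\left(Z \right)} = \left(Z^{2} + Z\right) + 4 = \left(Z + Z^{2}\right) + 4 = 4 + Z + Z^{2}$)
$\frac{-2291 + \left(22 + s{\left(X{\left(1 \right)} \right)} \left(-42\right)\right)}{-36704 - 29364} = \frac{-2291 + \left(22 + \left(4 + \left(1 - 1\right) + \left(1 - 1\right)^{2}\right) \left(-42\right)\right)}{-36704 - 29364} = \frac{-2291 + \left(22 + \left(4 + \left(1 - 1\right) + \left(1 - 1\right)^{2}\right) \left(-42\right)\right)}{-66068} = \left(-2291 + \left(22 + \left(4 + 0 + 0^{2}\right) \left(-42\right)\right)\right) \left(- \frac{1}{66068}\right) = \left(-2291 + \left(22 + \left(4 + 0 + 0\right) \left(-42\right)\right)\right) \left(- \frac{1}{66068}\right) = \left(-2291 + \left(22 + 4 \left(-42\right)\right)\right) \left(- \frac{1}{66068}\right) = \left(-2291 + \left(22 - 168\right)\right) \left(- \frac{1}{66068}\right) = \left(-2291 - 146\right) \left(- \frac{1}{66068}\right) = \left(-2437\right) \left(- \frac{1}{66068}\right) = \frac{2437}{66068}$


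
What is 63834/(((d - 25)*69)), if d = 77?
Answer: 10639/598 ≈ 17.791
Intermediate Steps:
63834/(((d - 25)*69)) = 63834/(((77 - 25)*69)) = 63834/((52*69)) = 63834/3588 = 63834*(1/3588) = 10639/598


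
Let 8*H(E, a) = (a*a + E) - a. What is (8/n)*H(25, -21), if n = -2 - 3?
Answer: -487/5 ≈ -97.400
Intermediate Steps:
n = -5
H(E, a) = -a/8 + E/8 + a²/8 (H(E, a) = ((a*a + E) - a)/8 = ((a² + E) - a)/8 = ((E + a²) - a)/8 = (E + a² - a)/8 = -a/8 + E/8 + a²/8)
(8/n)*H(25, -21) = (8/(-5))*(-⅛*(-21) + (⅛)*25 + (⅛)*(-21)²) = (8*(-⅕))*(21/8 + 25/8 + (⅛)*441) = -8*(21/8 + 25/8 + 441/8)/5 = -8/5*487/8 = -487/5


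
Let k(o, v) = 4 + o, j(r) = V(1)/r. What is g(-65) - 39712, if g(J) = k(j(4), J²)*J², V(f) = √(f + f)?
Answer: -22812 + 4225*√2/4 ≈ -21318.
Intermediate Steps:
V(f) = √2*√f (V(f) = √(2*f) = √2*√f)
j(r) = √2/r (j(r) = (√2*√1)/r = (√2*1)/r = √2/r)
g(J) = J²*(4 + √2/4) (g(J) = (4 + √2/4)*J² = J²*(4 + √2/4))
g(-65) - 39712 = (¼)*(-65)²*(16 + √2) - 39712 = (¼)*4225*(16 + √2) - 39712 = (16900 + 4225*√2/4) - 39712 = -22812 + 4225*√2/4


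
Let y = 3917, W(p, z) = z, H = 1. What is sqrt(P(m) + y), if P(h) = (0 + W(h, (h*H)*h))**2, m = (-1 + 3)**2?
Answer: sqrt(4173) ≈ 64.599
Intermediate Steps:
m = 4 (m = 2**2 = 4)
P(h) = h**4 (P(h) = (0 + (h*1)*h)**2 = (0 + h*h)**2 = (0 + h**2)**2 = (h**2)**2 = h**4)
sqrt(P(m) + y) = sqrt(4**4 + 3917) = sqrt(256 + 3917) = sqrt(4173)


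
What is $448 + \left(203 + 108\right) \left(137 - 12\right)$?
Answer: $39323$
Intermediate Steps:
$448 + \left(203 + 108\right) \left(137 - 12\right) = 448 + 311 \cdot 125 = 448 + 38875 = 39323$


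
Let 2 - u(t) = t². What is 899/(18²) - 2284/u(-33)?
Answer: 1717229/352188 ≈ 4.8759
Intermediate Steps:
u(t) = 2 - t²
899/(18²) - 2284/u(-33) = 899/(18²) - 2284/(2 - 1*(-33)²) = 899/324 - 2284/(2 - 1*1089) = 899*(1/324) - 2284/(2 - 1089) = 899/324 - 2284/(-1087) = 899/324 - 2284*(-1/1087) = 899/324 + 2284/1087 = 1717229/352188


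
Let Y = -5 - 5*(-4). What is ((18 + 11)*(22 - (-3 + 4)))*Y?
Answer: 9135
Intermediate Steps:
Y = 15 (Y = -5 + 20 = 15)
((18 + 11)*(22 - (-3 + 4)))*Y = ((18 + 11)*(22 - (-3 + 4)))*15 = (29*(22 - 1*1))*15 = (29*(22 - 1))*15 = (29*21)*15 = 609*15 = 9135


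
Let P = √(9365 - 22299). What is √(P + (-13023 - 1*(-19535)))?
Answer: √(6512 + I*√12934) ≈ 80.7 + 0.7046*I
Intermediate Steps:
P = I*√12934 (P = √(-12934) = I*√12934 ≈ 113.73*I)
√(P + (-13023 - 1*(-19535))) = √(I*√12934 + (-13023 - 1*(-19535))) = √(I*√12934 + (-13023 + 19535)) = √(I*√12934 + 6512) = √(6512 + I*√12934)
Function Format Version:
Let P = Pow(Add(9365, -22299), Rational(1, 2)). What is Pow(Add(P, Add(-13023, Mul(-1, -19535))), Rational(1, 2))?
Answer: Pow(Add(6512, Mul(I, Pow(12934, Rational(1, 2)))), Rational(1, 2)) ≈ Add(80.700, Mul(0.7046, I))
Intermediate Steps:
P = Mul(I, Pow(12934, Rational(1, 2))) (P = Pow(-12934, Rational(1, 2)) = Mul(I, Pow(12934, Rational(1, 2))) ≈ Mul(113.73, I))
Pow(Add(P, Add(-13023, Mul(-1, -19535))), Rational(1, 2)) = Pow(Add(Mul(I, Pow(12934, Rational(1, 2))), Add(-13023, Mul(-1, -19535))), Rational(1, 2)) = Pow(Add(Mul(I, Pow(12934, Rational(1, 2))), Add(-13023, 19535)), Rational(1, 2)) = Pow(Add(Mul(I, Pow(12934, Rational(1, 2))), 6512), Rational(1, 2)) = Pow(Add(6512, Mul(I, Pow(12934, Rational(1, 2)))), Rational(1, 2))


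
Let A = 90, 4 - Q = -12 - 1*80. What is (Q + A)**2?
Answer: 34596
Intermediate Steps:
Q = 96 (Q = 4 - (-12 - 1*80) = 4 - (-12 - 80) = 4 - 1*(-92) = 4 + 92 = 96)
(Q + A)**2 = (96 + 90)**2 = 186**2 = 34596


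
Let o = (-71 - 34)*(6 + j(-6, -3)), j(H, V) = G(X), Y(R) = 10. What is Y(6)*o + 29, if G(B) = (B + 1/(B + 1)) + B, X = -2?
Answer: -1021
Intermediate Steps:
G(B) = 1/(1 + B) + 2*B (G(B) = (B + 1/(1 + B)) + B = 1/(1 + B) + 2*B)
j(H, V) = -5 (j(H, V) = (1 + 2*(-2) + 2*(-2)²)/(1 - 2) = (1 - 4 + 2*4)/(-1) = -(1 - 4 + 8) = -1*5 = -5)
o = -105 (o = (-71 - 34)*(6 - 5) = -105*1 = -105)
Y(6)*o + 29 = 10*(-105) + 29 = -1050 + 29 = -1021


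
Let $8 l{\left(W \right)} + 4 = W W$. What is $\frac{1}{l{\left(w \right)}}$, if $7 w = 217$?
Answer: $\frac{8}{957} \approx 0.0083595$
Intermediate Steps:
$w = 31$ ($w = \frac{1}{7} \cdot 217 = 31$)
$l{\left(W \right)} = - \frac{1}{2} + \frac{W^{2}}{8}$ ($l{\left(W \right)} = - \frac{1}{2} + \frac{W W}{8} = - \frac{1}{2} + \frac{W^{2}}{8}$)
$\frac{1}{l{\left(w \right)}} = \frac{1}{- \frac{1}{2} + \frac{31^{2}}{8}} = \frac{1}{- \frac{1}{2} + \frac{1}{8} \cdot 961} = \frac{1}{- \frac{1}{2} + \frac{961}{8}} = \frac{1}{\frac{957}{8}} = \frac{8}{957}$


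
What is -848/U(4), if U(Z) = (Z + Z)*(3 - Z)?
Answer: 106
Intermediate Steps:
U(Z) = 2*Z*(3 - Z) (U(Z) = (2*Z)*(3 - Z) = 2*Z*(3 - Z))
-848/U(4) = -848*1/(8*(3 - 1*4)) = -848*1/(8*(3 - 4)) = -848/(2*4*(-1)) = -848/(-8) = -848*(-⅛) = 106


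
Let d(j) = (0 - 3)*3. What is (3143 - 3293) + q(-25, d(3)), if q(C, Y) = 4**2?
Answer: -134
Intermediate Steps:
d(j) = -9 (d(j) = -3*3 = -9)
q(C, Y) = 16
(3143 - 3293) + q(-25, d(3)) = (3143 - 3293) + 16 = -150 + 16 = -134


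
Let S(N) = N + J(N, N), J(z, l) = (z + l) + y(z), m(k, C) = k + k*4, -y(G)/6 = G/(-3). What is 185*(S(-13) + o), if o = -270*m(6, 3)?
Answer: -1510525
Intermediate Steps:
y(G) = 2*G (y(G) = -6*G/(-3) = -6*G*(-1)/3 = -(-2)*G = 2*G)
m(k, C) = 5*k (m(k, C) = k + 4*k = 5*k)
J(z, l) = l + 3*z (J(z, l) = (z + l) + 2*z = (l + z) + 2*z = l + 3*z)
S(N) = 5*N (S(N) = N + (N + 3*N) = N + 4*N = 5*N)
o = -8100 (o = -1350*6 = -270*30 = -8100)
185*(S(-13) + o) = 185*(5*(-13) - 8100) = 185*(-65 - 8100) = 185*(-8165) = -1510525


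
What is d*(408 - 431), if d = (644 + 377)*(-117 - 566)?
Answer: 16038889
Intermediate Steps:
d = -697343 (d = 1021*(-683) = -697343)
d*(408 - 431) = -697343*(408 - 431) = -697343*(-23) = 16038889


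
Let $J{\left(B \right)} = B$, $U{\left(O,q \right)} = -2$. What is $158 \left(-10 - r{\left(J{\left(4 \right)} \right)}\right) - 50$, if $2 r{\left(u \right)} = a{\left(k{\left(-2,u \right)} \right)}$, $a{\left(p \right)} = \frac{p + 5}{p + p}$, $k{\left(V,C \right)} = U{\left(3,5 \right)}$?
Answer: $- \frac{6283}{4} \approx -1570.8$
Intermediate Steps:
$k{\left(V,C \right)} = -2$
$a{\left(p \right)} = \frac{5 + p}{2 p}$
$r{\left(u \right)} = - \frac{3}{8}$ ($r{\left(u \right)} = \frac{\frac{1}{2} \frac{1}{-2} \left(5 - 2\right)}{2} = \frac{\frac{1}{2} \left(- \frac{1}{2}\right) 3}{2} = \frac{1}{2} \left(- \frac{3}{4}\right) = - \frac{3}{8}$)
$158 \left(-10 - r{\left(J{\left(4 \right)} \right)}\right) - 50 = 158 \left(-10 - - \frac{3}{8}\right) - 50 = 158 \left(-10 + \frac{3}{8}\right) - 50 = 158 \left(- \frac{77}{8}\right) - 50 = - \frac{6083}{4} - 50 = - \frac{6283}{4}$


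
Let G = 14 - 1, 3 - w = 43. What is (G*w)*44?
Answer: -22880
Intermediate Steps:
w = -40 (w = 3 - 1*43 = 3 - 43 = -40)
G = 13
(G*w)*44 = (13*(-40))*44 = -520*44 = -22880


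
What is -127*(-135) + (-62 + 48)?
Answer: 17131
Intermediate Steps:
-127*(-135) + (-62 + 48) = 17145 - 14 = 17131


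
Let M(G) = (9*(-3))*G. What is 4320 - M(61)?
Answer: 5967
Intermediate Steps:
M(G) = -27*G
4320 - M(61) = 4320 - (-27)*61 = 4320 - 1*(-1647) = 4320 + 1647 = 5967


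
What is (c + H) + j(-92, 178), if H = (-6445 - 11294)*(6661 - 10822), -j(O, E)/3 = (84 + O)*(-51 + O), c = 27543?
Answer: 73836090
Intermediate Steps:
j(O, E) = -3*(-51 + O)*(84 + O) (j(O, E) = -3*(84 + O)*(-51 + O) = -3*(-51 + O)*(84 + O))
H = 73811979 (H = -17739*(-4161) = 73811979)
(c + H) + j(-92, 178) = (27543 + 73811979) + (12852 - 99*(-92) - 3*(-92)²) = 73839522 + (12852 + 9108 - 3*8464) = 73839522 + (12852 + 9108 - 25392) = 73839522 - 3432 = 73836090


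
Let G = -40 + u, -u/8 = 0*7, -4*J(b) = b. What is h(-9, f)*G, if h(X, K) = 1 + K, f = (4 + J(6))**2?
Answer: -290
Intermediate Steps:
J(b) = -b/4
f = 25/4 (f = (4 - 1/4*6)**2 = (4 - 3/2)**2 = (5/2)**2 = 25/4 ≈ 6.2500)
u = 0 (u = -0*7 = -8*0 = 0)
G = -40 (G = -40 + 0 = -40)
h(-9, f)*G = (1 + 25/4)*(-40) = (29/4)*(-40) = -290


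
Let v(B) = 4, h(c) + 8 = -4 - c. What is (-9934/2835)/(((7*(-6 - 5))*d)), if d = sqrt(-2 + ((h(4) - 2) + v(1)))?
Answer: -4967*I/436590 ≈ -0.011377*I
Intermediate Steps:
h(c) = -12 - c (h(c) = -8 + (-4 - c) = -12 - c)
d = 4*I (d = sqrt(-2 + (((-12 - 1*4) - 2) + 4)) = sqrt(-2 + (((-12 - 4) - 2) + 4)) = sqrt(-2 + ((-16 - 2) + 4)) = sqrt(-2 + (-18 + 4)) = sqrt(-2 - 14) = sqrt(-16) = 4*I ≈ 4.0*I)
(-9934/2835)/(((7*(-6 - 5))*d)) = (-9934/2835)/(((7*(-6 - 5))*(4*I))) = (-9934*1/2835)/(((7*(-11))*(4*I))) = -9934*I/308/2835 = -4967*I/436590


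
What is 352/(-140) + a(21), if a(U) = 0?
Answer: -88/35 ≈ -2.5143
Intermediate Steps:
352/(-140) + a(21) = 352/(-140) + 0 = 352*(-1/140) + 0 = -88/35 + 0 = -88/35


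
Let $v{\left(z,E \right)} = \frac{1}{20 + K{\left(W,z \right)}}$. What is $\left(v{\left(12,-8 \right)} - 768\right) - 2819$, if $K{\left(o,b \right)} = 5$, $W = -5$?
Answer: $- \frac{89674}{25} \approx -3587.0$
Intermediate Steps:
$v{\left(z,E \right)} = \frac{1}{25}$ ($v{\left(z,E \right)} = \frac{1}{20 + 5} = \frac{1}{25}$)
$\left(v{\left(12,-8 \right)} - 768\right) - 2819 = \left(\frac{1}{25} - 768\right) - 2819 = - \frac{19199}{25} - 2819 = - \frac{89674}{25}$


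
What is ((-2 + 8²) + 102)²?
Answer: 26896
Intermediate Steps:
((-2 + 8²) + 102)² = ((-2 + 64) + 102)² = (62 + 102)² = 164² = 26896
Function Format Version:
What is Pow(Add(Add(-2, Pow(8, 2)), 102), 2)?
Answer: 26896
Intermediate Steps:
Pow(Add(Add(-2, Pow(8, 2)), 102), 2) = Pow(Add(Add(-2, 64), 102), 2) = Pow(Add(62, 102), 2) = Pow(164, 2) = 26896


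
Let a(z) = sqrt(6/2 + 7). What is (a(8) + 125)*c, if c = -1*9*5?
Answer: -5625 - 45*sqrt(10) ≈ -5767.3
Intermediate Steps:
a(z) = sqrt(10) (a(z) = sqrt(6*(1/2) + 7) = sqrt(3 + 7) = sqrt(10))
c = -45 (c = -9*5 = -45)
(a(8) + 125)*c = (sqrt(10) + 125)*(-45) = (125 + sqrt(10))*(-45) = -5625 - 45*sqrt(10)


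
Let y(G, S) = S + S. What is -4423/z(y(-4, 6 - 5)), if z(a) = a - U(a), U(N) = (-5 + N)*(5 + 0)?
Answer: -4423/17 ≈ -260.18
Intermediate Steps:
U(N) = -25 + 5*N (U(N) = (-5 + N)*5 = -25 + 5*N)
y(G, S) = 2*S
z(a) = 25 - 4*a (z(a) = a - (-25 + 5*a) = a + (25 - 5*a) = 25 - 4*a)
-4423/z(y(-4, 6 - 5)) = -4423/(25 - 8*(6 - 5)) = -4423/(25 - 8) = -4423/17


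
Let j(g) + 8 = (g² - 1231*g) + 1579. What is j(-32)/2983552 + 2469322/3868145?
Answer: 684523854169/1049164704640 ≈ 0.65245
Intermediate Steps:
j(g) = 1571 + g² - 1231*g (j(g) = -8 + ((g² - 1231*g) + 1579) = -8 + (1579 + g² - 1231*g) = 1571 + g² - 1231*g)
j(-32)/2983552 + 2469322/3868145 = (1571 + (-32)² - 1231*(-32))/2983552 + 2469322/3868145 = (1571 + 1024 + 39392)*(1/2983552) + 2469322*(1/3868145) = 41987*(1/2983552) + 2469322/3868145 = 3817/271232 + 2469322/3868145 = 684523854169/1049164704640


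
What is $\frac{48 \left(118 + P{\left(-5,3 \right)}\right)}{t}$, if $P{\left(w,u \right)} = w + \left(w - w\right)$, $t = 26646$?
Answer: $\frac{904}{4441} \approx 0.20356$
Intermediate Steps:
$P{\left(w,u \right)} = w$ ($P{\left(w,u \right)} = w + 0 = w$)
$\frac{48 \left(118 + P{\left(-5,3 \right)}\right)}{t} = \frac{48 \left(118 - 5\right)}{26646} = 48 \cdot 113 \cdot \frac{1}{26646} = 5424 \cdot \frac{1}{26646} = \frac{904}{4441}$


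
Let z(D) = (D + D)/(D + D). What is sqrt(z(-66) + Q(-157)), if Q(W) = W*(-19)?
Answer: 2*sqrt(746) ≈ 54.626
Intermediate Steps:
z(D) = 1 (z(D) = (2*D)/((2*D)) = (2*D)*(1/(2*D)) = 1)
Q(W) = -19*W
sqrt(z(-66) + Q(-157)) = sqrt(1 - 19*(-157)) = sqrt(1 + 2983) = sqrt(2984) = 2*sqrt(746)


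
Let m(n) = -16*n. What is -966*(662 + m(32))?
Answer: -144900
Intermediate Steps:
-966*(662 + m(32)) = -966*(662 - 16*32) = -966*(662 - 512) = -966*150 = -144900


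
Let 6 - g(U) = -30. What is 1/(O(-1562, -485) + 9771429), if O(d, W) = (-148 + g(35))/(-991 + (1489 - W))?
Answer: 983/9605314595 ≈ 1.0234e-7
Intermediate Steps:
g(U) = 36 (g(U) = 6 - 1*(-30) = 6 + 30 = 36)
O(d, W) = -112/(498 - W) (O(d, W) = (-148 + 36)/(-991 + (1489 - W)) = -112/(498 - W))
1/(O(-1562, -485) + 9771429) = 1/(112/(-498 - 485) + 9771429) = 1/(112/(-983) + 9771429) = 1/(112*(-1/983) + 9771429) = 1/(-112/983 + 9771429) = 1/(9605314595/983) = 983/9605314595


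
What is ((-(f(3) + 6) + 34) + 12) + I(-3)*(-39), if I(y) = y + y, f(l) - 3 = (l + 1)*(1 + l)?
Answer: 255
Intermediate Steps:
f(l) = 3 + (1 + l)² (f(l) = 3 + (l + 1)*(1 + l) = 3 + (1 + l)*(1 + l) = 3 + (1 + l)²)
I(y) = 2*y
((-(f(3) + 6) + 34) + 12) + I(-3)*(-39) = ((-((3 + (1 + 3)²) + 6) + 34) + 12) + (2*(-3))*(-39) = ((-((3 + 4²) + 6) + 34) + 12) - 6*(-39) = ((-((3 + 16) + 6) + 34) + 12) + 234 = ((-(19 + 6) + 34) + 12) + 234 = ((-1*25 + 34) + 12) + 234 = ((-25 + 34) + 12) + 234 = (9 + 12) + 234 = 21 + 234 = 255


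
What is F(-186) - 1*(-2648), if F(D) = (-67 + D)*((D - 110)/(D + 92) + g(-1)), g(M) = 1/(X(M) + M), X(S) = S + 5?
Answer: 249145/141 ≈ 1767.0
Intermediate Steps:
X(S) = 5 + S
g(M) = 1/(5 + 2*M) (g(M) = 1/((5 + M) + M) = 1/(5 + 2*M))
F(D) = (-67 + D)*(1/3 + (-110 + D)/(92 + D)) (F(D) = (-67 + D)*((D - 110)/(D + 92) + 1/(5 + 2*(-1))) = (-67 + D)*((-110 + D)/(92 + D) + 1/(5 - 2)) = (-67 + D)*((-110 + D)/(92 + D) + 1/3) = (-67 + D)*(1/3 + (-110 + D)/(92 + D)))
F(-186) - 1*(-2648) = 2*(7973 - 253*(-186) + 2*(-186)**2)/(3*(92 - 186)) - 1*(-2648) = (2/3)*(7973 + 47058 + 2*34596)/(-94) + 2648 = (2/3)*(-1/94)*(7973 + 47058 + 69192) + 2648 = (2/3)*(-1/94)*124223 + 2648 = -124223/141 + 2648 = 249145/141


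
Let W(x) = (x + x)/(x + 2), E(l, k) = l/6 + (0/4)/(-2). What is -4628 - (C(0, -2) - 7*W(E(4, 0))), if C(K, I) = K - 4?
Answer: -9241/2 ≈ -4620.5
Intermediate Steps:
C(K, I) = -4 + K
E(l, k) = l/6 (E(l, k) = l*(⅙) + (0*(¼))*(-½) = l/6 + 0*(-½) = l/6 + 0 = l/6)
W(x) = 2*x/(2 + x) (W(x) = (2*x)/(2 + x) = 2*x/(2 + x))
-4628 - (C(0, -2) - 7*W(E(4, 0))) = -4628 - ((-4 + 0) - 14*(⅙)*4/(2 + (⅙)*4)) = -4628 - (-4 - 14*2/(3*(2 + ⅔))) = -4628 - (-4 - 14*2/(3*8/3)) = -4628 - (-4 - 14*2*3/(3*8)) = -4628 - (-4 - 7*½) = -4628 - (-4 - 7/2) = -4628 - 1*(-15/2) = -4628 + 15/2 = -9241/2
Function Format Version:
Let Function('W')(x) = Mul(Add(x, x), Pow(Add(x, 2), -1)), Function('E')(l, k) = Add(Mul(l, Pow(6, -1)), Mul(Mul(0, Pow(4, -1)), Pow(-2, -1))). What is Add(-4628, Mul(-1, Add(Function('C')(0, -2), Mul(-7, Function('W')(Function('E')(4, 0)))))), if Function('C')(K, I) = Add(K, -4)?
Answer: Rational(-9241, 2) ≈ -4620.5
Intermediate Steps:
Function('C')(K, I) = Add(-4, K)
Function('E')(l, k) = Mul(Rational(1, 6), l) (Function('E')(l, k) = Add(Mul(l, Rational(1, 6)), Mul(Mul(0, Rational(1, 4)), Rational(-1, 2))) = Add(Mul(Rational(1, 6), l), Mul(0, Rational(-1, 2))) = Add(Mul(Rational(1, 6), l), 0) = Mul(Rational(1, 6), l))
Function('W')(x) = Mul(2, x, Pow(Add(2, x), -1)) (Function('W')(x) = Mul(Mul(2, x), Pow(Add(2, x), -1)) = Mul(2, x, Pow(Add(2, x), -1)))
Add(-4628, Mul(-1, Add(Function('C')(0, -2), Mul(-7, Function('W')(Function('E')(4, 0)))))) = Add(-4628, Mul(-1, Add(Add(-4, 0), Mul(-7, Mul(2, Mul(Rational(1, 6), 4), Pow(Add(2, Mul(Rational(1, 6), 4)), -1)))))) = Add(-4628, Mul(-1, Add(-4, Mul(-7, Mul(2, Rational(2, 3), Pow(Add(2, Rational(2, 3)), -1)))))) = Add(-4628, Mul(-1, Add(-4, Mul(-7, Mul(2, Rational(2, 3), Pow(Rational(8, 3), -1)))))) = Add(-4628, Mul(-1, Add(-4, Mul(-7, Mul(2, Rational(2, 3), Rational(3, 8)))))) = Add(-4628, Mul(-1, Add(-4, Mul(-7, Rational(1, 2))))) = Add(-4628, Mul(-1, Add(-4, Rational(-7, 2)))) = Add(-4628, Mul(-1, Rational(-15, 2))) = Add(-4628, Rational(15, 2)) = Rational(-9241, 2)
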